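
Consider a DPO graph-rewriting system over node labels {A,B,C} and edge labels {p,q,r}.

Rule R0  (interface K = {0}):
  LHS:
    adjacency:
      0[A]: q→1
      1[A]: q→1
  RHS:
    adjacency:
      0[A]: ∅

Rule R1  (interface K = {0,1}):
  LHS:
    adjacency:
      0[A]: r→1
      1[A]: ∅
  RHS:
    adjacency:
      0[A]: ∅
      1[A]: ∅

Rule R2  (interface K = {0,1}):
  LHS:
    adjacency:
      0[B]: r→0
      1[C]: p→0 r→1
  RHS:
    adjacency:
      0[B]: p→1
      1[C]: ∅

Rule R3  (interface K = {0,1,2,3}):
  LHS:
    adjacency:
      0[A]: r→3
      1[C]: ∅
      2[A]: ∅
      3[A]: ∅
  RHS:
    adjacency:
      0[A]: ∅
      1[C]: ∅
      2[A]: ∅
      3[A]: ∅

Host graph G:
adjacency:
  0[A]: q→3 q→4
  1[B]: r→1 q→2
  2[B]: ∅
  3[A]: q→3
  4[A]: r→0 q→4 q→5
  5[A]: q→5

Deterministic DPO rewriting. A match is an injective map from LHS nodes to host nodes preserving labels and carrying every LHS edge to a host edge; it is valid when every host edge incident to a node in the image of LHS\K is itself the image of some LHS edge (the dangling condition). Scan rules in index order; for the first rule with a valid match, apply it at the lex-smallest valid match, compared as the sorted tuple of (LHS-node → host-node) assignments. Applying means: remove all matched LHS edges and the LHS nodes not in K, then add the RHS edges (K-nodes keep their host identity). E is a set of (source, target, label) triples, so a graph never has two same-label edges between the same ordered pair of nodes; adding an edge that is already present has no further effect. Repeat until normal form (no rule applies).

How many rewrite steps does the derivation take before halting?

Answer: 4

Derivation:
start.  V:6 E:9  edges: 0-q->3 0-q->4 1-r->1 1-q->2 3-q->3 4-r->0 4-q->4 4-q->5 5-q->5
1. fire R0 via {0↦0, 1↦3}  →  V:5 E:7  edges: 0-q->4 1-r->1 1-q->2 4-r->0 4-q->4 4-q->5 5-q->5
2. fire R0 via {0↦4, 1↦5}  →  V:4 E:5  edges: 0-q->4 1-r->1 1-q->2 4-r->0 4-q->4
3. fire R1 via {0↦4, 1↦0}  →  V:4 E:4  edges: 0-q->4 1-r->1 1-q->2 4-q->4
4. fire R0 via {0↦0, 1↦4}  →  V:3 E:2  edges: 1-r->1 1-q->2
normal form: no rule applies after step 4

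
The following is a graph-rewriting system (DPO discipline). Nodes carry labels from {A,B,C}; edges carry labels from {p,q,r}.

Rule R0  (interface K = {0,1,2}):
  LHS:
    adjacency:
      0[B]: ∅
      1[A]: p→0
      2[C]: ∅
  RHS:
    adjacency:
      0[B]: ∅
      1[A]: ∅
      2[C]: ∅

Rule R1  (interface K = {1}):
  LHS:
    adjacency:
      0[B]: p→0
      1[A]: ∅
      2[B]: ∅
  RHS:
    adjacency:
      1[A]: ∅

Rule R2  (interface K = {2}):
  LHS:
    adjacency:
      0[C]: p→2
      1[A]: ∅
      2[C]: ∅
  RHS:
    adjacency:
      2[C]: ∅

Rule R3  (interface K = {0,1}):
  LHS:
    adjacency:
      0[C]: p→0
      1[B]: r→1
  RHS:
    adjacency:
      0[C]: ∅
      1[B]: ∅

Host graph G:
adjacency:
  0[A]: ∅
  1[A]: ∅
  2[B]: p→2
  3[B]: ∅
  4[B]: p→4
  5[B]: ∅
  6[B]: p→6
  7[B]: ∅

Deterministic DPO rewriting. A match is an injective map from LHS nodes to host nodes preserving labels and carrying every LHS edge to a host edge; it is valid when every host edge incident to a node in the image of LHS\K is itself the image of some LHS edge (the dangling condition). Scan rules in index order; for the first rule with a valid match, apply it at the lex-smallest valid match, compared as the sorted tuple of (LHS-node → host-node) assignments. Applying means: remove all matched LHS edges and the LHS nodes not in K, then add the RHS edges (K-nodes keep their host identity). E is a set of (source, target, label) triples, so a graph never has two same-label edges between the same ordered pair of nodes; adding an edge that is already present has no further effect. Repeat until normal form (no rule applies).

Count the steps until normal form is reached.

[0] host  ⇒  8 nodes, 3 edges  {2-p->2 4-p->4 6-p->6}
[1] R1 @ {0↦2, 1↦0, 2↦3}  ⇒  6 nodes, 2 edges  {4-p->4 6-p->6}
[2] R1 @ {0↦4, 1↦0, 2↦5}  ⇒  4 nodes, 1 edges  {6-p->6}
[3] R1 @ {0↦6, 1↦0, 2↦7}  ⇒  2 nodes, 0 edges  {∅}
final graph: no rule applies after step 3

Answer: 3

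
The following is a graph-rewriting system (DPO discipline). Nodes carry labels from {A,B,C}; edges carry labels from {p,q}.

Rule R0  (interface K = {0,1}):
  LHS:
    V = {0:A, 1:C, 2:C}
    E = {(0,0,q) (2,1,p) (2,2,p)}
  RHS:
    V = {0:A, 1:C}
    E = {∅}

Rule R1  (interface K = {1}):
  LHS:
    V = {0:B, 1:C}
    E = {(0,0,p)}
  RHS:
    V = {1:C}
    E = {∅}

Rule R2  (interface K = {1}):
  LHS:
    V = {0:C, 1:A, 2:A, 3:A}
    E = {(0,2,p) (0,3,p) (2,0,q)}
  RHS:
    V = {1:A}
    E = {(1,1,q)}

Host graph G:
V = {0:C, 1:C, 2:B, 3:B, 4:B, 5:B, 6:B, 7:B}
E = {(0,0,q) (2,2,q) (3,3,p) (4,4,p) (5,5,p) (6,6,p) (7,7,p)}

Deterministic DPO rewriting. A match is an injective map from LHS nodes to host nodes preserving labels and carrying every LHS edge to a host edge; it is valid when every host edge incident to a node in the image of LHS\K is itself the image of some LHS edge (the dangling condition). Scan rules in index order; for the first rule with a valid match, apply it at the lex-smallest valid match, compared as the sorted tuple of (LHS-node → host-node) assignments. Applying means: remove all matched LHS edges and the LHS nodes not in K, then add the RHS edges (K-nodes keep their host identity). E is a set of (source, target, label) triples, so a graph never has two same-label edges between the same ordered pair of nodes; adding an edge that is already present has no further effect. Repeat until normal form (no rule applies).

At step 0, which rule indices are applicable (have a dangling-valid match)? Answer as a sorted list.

R0: no valid match — LHS pattern not found
R1: 10 valid matches — {0↦3, 1↦0}, {0↦3, 1↦1}, {0↦4, 1↦0} (+7 more)
R2: no valid match — LHS pattern not found

Answer: [R1]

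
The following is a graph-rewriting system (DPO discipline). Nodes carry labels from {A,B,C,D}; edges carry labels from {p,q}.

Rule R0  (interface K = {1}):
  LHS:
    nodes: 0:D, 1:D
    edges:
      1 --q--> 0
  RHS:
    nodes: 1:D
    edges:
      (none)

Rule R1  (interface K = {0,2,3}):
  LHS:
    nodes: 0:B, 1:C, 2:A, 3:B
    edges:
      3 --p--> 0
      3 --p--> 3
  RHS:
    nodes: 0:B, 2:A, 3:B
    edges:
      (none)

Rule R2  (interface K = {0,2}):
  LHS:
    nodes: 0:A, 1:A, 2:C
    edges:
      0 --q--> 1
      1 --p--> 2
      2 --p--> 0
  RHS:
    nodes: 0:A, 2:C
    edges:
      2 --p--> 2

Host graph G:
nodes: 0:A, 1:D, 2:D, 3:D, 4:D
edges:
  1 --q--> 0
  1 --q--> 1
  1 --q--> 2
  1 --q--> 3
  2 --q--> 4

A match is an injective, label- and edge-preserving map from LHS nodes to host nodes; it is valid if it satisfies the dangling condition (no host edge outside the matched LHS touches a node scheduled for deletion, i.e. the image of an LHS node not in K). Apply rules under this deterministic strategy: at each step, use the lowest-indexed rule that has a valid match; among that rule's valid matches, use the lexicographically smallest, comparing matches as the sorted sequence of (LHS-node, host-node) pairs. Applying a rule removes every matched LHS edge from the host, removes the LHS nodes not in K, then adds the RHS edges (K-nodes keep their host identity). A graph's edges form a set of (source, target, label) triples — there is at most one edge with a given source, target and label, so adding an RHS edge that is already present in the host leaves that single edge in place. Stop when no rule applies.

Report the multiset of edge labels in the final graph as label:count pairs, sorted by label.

Answer: q:2

Rewrite trace:
initial: |V|=5 |E|=5  E = 1-q->0 1-q->1 1-q->2 1-q->3 2-q->4
step 1: apply R0 at {0↦3, 1↦1}  → |V|=4 |E|=4  E = 1-q->0 1-q->1 1-q->2 2-q->4
step 2: apply R0 at {0↦4, 1↦2}  → |V|=3 |E|=3  E = 1-q->0 1-q->1 1-q->2
step 3: apply R0 at {0↦2, 1↦1}  → |V|=2 |E|=2  E = 1-q->0 1-q->1
halt: no rule applies after step 3
NF edges: [(1, 0, 'q'), (1, 1, 'q')]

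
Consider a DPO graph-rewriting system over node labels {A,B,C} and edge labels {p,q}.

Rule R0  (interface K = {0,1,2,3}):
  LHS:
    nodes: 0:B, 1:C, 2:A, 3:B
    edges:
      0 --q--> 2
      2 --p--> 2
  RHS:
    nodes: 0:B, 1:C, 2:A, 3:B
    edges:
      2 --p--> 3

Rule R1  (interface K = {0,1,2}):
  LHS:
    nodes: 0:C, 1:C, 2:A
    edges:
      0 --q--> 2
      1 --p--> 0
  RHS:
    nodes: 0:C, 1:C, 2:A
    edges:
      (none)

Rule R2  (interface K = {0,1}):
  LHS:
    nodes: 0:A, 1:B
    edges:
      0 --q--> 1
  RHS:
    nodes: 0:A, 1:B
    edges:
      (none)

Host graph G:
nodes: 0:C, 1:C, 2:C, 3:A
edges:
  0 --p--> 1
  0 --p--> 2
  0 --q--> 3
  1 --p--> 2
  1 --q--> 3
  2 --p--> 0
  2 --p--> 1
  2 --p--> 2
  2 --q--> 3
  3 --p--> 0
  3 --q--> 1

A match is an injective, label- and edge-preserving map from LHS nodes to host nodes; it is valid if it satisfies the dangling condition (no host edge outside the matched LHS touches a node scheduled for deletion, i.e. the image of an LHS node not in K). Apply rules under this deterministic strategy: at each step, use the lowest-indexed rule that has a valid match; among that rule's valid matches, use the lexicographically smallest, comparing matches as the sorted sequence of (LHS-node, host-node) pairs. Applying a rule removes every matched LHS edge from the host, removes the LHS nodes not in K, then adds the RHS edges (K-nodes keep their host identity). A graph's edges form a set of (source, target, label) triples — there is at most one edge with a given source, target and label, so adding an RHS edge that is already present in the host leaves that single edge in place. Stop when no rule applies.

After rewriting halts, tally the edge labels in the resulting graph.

[0] host  ⇒  4 nodes, 11 edges  {0-p->1 0-p->2 0-q->3 1-p->2 1-q->3 2-p->0 2-p->1 2-p->2 2-q->3 3-p->0 3-q->1}
[1] R1 @ {0↦0, 1↦2, 2↦3}  ⇒  4 nodes, 9 edges  {0-p->1 0-p->2 1-p->2 1-q->3 2-p->1 2-p->2 2-q->3 3-p->0 3-q->1}
[2] R1 @ {0↦1, 1↦0, 2↦3}  ⇒  4 nodes, 7 edges  {0-p->2 1-p->2 2-p->1 2-p->2 2-q->3 3-p->0 3-q->1}
[3] R1 @ {0↦2, 1↦0, 2↦3}  ⇒  4 nodes, 5 edges  {1-p->2 2-p->1 2-p->2 3-p->0 3-q->1}
final graph: no rule applies after step 3
NF edges: [(1, 2, 'p'), (2, 1, 'p'), (2, 2, 'p'), (3, 0, 'p'), (3, 1, 'q')]

Answer: p:4 q:1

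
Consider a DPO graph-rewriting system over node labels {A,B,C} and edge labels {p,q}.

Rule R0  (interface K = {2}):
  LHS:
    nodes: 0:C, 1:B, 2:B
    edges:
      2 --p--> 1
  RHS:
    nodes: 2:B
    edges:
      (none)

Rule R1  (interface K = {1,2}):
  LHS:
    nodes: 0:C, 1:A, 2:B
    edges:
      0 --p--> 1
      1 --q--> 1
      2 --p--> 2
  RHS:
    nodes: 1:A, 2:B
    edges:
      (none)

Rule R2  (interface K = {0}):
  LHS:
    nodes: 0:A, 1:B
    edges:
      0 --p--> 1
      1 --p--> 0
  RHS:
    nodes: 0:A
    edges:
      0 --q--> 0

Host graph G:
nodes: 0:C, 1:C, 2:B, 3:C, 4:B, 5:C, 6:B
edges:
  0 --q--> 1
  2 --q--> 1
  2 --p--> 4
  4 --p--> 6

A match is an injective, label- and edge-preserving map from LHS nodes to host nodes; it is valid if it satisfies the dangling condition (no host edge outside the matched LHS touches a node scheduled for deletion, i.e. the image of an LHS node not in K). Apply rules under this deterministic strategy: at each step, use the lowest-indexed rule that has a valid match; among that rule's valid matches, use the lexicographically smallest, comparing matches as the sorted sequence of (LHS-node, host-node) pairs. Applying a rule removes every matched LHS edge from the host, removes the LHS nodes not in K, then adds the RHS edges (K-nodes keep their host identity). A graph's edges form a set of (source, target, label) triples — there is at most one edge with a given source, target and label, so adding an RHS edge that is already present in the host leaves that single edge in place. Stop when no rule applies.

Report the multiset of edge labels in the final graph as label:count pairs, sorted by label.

initial: |V|=7 |E|=4  E = 0-q->1 2-q->1 2-p->4 4-p->6
step 1: apply R0 at {0↦3, 1↦6, 2↦4}  → |V|=5 |E|=3  E = 0-q->1 2-q->1 2-p->4
step 2: apply R0 at {0↦5, 1↦4, 2↦2}  → |V|=3 |E|=2  E = 0-q->1 2-q->1
final graph: no rule applies after step 2
NF edges: [(0, 1, 'q'), (2, 1, 'q')]

Answer: q:2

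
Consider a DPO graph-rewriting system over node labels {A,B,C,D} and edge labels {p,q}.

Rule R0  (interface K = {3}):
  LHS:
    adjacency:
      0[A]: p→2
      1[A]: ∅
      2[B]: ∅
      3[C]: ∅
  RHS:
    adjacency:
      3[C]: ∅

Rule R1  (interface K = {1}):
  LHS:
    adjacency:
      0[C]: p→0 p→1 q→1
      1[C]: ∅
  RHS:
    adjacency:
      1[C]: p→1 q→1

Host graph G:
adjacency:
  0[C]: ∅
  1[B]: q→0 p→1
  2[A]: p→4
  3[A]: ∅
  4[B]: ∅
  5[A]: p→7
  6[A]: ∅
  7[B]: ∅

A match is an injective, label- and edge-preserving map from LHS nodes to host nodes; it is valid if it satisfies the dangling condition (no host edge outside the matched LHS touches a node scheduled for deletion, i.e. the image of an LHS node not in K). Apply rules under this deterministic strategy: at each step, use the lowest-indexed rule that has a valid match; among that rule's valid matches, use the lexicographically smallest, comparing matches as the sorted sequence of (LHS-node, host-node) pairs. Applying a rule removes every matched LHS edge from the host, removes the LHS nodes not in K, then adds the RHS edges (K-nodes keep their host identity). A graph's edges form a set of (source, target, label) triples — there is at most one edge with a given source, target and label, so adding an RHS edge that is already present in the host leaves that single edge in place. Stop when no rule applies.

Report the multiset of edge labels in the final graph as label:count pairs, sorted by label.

start.  V:8 E:4  edges: 1-q->0 1-p->1 2-p->4 5-p->7
1. fire R0 via {0↦2, 1↦3, 2↦4, 3↦0}  →  V:5 E:3  edges: 1-q->0 1-p->1 5-p->7
2. fire R0 via {0↦5, 1↦6, 2↦7, 3↦0}  →  V:2 E:2  edges: 1-q->0 1-p->1
normal form: no rule applies after step 2
NF edges: [(1, 0, 'q'), (1, 1, 'p')]

Answer: p:1 q:1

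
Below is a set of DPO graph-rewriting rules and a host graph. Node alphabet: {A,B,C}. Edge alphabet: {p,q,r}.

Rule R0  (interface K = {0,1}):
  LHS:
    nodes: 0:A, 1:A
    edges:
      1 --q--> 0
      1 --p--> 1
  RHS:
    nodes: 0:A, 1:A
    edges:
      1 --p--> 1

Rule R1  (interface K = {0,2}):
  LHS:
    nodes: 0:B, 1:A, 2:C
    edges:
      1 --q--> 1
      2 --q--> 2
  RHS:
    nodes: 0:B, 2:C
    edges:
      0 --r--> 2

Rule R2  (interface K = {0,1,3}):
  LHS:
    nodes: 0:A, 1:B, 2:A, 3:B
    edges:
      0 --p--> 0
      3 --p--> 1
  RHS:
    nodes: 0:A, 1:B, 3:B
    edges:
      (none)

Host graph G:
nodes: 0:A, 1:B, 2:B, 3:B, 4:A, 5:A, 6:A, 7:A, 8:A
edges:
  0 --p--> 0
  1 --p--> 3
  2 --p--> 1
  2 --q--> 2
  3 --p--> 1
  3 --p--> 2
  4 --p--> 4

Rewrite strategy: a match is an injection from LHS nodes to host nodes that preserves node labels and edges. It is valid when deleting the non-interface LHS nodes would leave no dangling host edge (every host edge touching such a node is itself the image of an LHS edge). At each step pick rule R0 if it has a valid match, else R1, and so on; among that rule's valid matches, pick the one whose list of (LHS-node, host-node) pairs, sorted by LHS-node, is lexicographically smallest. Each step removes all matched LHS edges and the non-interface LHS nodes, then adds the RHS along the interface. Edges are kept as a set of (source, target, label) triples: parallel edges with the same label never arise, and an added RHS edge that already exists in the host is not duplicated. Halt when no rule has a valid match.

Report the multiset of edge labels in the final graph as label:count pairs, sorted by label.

initial: |V|=9 |E|=7  E = 0-p->0 1-p->3 2-p->1 2-q->2 3-p->1 3-p->2 4-p->4
step 1: apply R2 at {0↦0, 1↦1, 2↦5, 3↦2}  → |V|=8 |E|=5  E = 1-p->3 2-q->2 3-p->1 3-p->2 4-p->4
step 2: apply R2 at {0↦4, 1↦1, 2↦0, 3↦3}  → |V|=7 |E|=3  E = 1-p->3 2-q->2 3-p->2
halt: no rule applies after step 2
NF edges: [(1, 3, 'p'), (2, 2, 'q'), (3, 2, 'p')]

Answer: p:2 q:1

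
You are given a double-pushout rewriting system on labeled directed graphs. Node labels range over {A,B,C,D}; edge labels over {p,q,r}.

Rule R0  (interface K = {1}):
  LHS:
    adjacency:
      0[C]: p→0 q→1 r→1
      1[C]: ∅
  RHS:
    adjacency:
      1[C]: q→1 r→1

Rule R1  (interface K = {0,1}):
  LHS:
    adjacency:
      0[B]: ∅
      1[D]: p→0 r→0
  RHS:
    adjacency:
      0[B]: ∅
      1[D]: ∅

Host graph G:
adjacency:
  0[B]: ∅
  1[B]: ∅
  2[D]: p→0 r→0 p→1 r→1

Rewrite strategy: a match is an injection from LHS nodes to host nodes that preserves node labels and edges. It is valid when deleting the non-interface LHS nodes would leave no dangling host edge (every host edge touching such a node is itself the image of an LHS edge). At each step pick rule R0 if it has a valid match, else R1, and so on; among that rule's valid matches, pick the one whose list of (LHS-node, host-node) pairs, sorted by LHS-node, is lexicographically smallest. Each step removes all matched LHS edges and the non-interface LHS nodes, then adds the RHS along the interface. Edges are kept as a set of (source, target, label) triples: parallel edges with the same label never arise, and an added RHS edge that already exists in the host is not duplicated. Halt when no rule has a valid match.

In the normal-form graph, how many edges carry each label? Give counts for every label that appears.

initial: |V|=3 |E|=4  E = 2-p->0 2-r->0 2-p->1 2-r->1
step 1: apply R1 at {0↦0, 1↦2}  → |V|=3 |E|=2  E = 2-p->1 2-r->1
step 2: apply R1 at {0↦1, 1↦2}  → |V|=3 |E|=0  E = ∅
final graph: no rule applies after step 2
NF edges: []

Answer: (no edges)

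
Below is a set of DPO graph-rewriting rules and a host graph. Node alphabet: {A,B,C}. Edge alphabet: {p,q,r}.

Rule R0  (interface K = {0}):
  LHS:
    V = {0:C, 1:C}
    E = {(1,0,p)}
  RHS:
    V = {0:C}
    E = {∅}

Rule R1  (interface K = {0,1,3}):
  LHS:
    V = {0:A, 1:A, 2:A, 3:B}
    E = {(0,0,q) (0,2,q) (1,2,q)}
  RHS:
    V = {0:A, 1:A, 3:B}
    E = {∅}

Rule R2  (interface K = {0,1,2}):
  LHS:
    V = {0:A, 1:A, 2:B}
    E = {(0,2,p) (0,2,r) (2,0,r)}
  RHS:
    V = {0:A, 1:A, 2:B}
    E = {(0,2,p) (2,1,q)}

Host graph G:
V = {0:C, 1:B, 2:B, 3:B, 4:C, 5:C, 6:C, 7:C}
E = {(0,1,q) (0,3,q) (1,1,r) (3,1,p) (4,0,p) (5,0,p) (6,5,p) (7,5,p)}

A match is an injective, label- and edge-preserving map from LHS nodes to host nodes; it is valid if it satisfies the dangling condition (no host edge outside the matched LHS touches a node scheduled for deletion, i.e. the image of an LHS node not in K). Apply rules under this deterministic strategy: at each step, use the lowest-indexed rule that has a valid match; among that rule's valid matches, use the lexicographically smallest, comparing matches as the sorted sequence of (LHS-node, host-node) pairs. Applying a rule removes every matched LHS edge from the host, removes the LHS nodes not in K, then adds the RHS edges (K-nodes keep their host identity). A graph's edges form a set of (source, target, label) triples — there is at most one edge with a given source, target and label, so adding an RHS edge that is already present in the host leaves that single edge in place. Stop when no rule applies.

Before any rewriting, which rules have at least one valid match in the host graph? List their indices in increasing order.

Answer: [R0]

Derivation:
R0: 3 valid matches — {0↦0, 1↦4}, {0↦5, 1↦6}, {0↦5, 1↦7}
R1: no valid match — LHS pattern not found
R2: no valid match — LHS pattern not found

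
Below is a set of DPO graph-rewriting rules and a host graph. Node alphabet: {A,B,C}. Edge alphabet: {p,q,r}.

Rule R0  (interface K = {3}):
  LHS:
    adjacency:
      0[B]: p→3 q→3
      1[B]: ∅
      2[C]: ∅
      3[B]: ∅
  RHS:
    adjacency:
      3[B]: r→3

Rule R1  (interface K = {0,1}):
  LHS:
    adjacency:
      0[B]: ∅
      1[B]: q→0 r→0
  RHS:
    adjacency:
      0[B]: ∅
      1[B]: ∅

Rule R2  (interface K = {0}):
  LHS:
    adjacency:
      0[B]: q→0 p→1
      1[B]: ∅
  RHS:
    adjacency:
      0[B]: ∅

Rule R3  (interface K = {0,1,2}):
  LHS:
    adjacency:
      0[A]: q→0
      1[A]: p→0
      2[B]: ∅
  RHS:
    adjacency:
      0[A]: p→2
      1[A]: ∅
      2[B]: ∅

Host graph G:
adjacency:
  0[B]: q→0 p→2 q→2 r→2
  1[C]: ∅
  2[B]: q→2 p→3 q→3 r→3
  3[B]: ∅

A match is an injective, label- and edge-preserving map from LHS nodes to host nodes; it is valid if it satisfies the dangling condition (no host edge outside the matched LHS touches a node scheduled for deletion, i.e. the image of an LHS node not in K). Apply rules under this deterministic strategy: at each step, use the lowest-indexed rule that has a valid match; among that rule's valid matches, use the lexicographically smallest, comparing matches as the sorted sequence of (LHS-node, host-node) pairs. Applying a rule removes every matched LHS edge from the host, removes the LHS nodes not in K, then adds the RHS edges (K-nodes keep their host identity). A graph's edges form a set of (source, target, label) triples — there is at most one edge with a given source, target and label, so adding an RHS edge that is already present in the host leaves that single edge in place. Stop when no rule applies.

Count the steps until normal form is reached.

Answer: 4

Rewrite trace:
start.  V:4 E:8  edges: 0-q->0 0-p->2 0-q->2 0-r->2 2-q->2 2-p->3 2-q->3 2-r->3
1. fire R1 via {0↦2, 1↦0}  →  V:4 E:6  edges: 0-q->0 0-p->2 2-q->2 2-p->3 2-q->3 2-r->3
2. fire R1 via {0↦3, 1↦2}  →  V:4 E:4  edges: 0-q->0 0-p->2 2-q->2 2-p->3
3. fire R2 via {0↦2, 1↦3}  →  V:3 E:2  edges: 0-q->0 0-p->2
4. fire R2 via {0↦0, 1↦2}  →  V:2 E:0  edges: ∅
final graph: no rule applies after step 4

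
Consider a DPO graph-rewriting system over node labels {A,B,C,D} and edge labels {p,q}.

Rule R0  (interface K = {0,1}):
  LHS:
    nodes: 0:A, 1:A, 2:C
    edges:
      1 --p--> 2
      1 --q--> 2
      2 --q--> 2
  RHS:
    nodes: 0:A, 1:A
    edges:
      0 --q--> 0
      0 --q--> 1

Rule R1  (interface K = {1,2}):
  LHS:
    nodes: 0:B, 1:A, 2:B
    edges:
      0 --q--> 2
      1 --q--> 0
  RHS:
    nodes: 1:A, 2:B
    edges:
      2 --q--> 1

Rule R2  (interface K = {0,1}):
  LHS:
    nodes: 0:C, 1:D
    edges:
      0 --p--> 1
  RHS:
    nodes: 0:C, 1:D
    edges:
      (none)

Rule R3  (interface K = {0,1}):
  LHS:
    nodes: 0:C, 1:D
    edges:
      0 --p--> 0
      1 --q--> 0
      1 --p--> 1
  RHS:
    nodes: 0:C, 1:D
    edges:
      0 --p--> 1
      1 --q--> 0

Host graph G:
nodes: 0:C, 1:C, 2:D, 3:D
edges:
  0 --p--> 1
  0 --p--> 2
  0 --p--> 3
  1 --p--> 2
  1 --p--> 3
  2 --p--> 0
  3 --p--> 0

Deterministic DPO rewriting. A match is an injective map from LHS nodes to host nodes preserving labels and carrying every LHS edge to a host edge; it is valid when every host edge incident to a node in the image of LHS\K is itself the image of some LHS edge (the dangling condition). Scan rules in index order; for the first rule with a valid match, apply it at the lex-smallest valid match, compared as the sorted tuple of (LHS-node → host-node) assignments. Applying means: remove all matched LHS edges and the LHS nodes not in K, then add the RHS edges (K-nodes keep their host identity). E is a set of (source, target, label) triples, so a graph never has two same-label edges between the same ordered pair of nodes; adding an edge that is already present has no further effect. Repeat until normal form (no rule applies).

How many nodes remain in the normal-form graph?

initial: |V|=4 |E|=7  E = 0-p->1 0-p->2 0-p->3 1-p->2 1-p->3 2-p->0 3-p->0
step 1: apply R2 at {0↦0, 1↦2}  → |V|=4 |E|=6  E = 0-p->1 0-p->3 1-p->2 1-p->3 2-p->0 3-p->0
step 2: apply R2 at {0↦0, 1↦3}  → |V|=4 |E|=5  E = 0-p->1 1-p->2 1-p->3 2-p->0 3-p->0
step 3: apply R2 at {0↦1, 1↦2}  → |V|=4 |E|=4  E = 0-p->1 1-p->3 2-p->0 3-p->0
step 4: apply R2 at {0↦1, 1↦3}  → |V|=4 |E|=3  E = 0-p->1 2-p->0 3-p->0
final graph: no rule applies after step 4
NF nodes: {0:C, 1:C, 2:D, 3:D}

Answer: 4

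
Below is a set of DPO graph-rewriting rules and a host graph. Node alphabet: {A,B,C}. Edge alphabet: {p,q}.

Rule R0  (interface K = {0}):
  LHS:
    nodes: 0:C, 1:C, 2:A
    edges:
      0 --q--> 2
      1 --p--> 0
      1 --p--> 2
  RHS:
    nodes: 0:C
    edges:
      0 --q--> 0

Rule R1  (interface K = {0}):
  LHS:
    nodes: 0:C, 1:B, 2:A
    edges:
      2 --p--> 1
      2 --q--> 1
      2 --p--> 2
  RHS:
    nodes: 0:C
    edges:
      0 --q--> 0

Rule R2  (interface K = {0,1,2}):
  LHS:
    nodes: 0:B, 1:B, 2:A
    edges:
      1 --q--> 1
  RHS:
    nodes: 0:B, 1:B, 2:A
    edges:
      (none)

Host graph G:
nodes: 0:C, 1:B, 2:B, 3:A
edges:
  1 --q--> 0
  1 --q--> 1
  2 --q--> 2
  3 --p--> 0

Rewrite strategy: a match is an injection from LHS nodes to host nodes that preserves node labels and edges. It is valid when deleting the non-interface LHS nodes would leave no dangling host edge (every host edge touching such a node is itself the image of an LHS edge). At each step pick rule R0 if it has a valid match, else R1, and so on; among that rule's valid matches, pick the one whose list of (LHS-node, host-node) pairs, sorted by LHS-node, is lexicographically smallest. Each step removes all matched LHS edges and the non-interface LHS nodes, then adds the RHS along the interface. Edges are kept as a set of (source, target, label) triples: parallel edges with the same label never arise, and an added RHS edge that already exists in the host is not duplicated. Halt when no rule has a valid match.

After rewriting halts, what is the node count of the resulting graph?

[0] host  ⇒  4 nodes, 4 edges  {1-q->0 1-q->1 2-q->2 3-p->0}
[1] R2 @ {0↦1, 1↦2, 2↦3}  ⇒  4 nodes, 3 edges  {1-q->0 1-q->1 3-p->0}
[2] R2 @ {0↦2, 1↦1, 2↦3}  ⇒  4 nodes, 2 edges  {1-q->0 3-p->0}
halt: no rule applies after step 2
NF nodes: {0:C, 1:B, 2:B, 3:A}

Answer: 4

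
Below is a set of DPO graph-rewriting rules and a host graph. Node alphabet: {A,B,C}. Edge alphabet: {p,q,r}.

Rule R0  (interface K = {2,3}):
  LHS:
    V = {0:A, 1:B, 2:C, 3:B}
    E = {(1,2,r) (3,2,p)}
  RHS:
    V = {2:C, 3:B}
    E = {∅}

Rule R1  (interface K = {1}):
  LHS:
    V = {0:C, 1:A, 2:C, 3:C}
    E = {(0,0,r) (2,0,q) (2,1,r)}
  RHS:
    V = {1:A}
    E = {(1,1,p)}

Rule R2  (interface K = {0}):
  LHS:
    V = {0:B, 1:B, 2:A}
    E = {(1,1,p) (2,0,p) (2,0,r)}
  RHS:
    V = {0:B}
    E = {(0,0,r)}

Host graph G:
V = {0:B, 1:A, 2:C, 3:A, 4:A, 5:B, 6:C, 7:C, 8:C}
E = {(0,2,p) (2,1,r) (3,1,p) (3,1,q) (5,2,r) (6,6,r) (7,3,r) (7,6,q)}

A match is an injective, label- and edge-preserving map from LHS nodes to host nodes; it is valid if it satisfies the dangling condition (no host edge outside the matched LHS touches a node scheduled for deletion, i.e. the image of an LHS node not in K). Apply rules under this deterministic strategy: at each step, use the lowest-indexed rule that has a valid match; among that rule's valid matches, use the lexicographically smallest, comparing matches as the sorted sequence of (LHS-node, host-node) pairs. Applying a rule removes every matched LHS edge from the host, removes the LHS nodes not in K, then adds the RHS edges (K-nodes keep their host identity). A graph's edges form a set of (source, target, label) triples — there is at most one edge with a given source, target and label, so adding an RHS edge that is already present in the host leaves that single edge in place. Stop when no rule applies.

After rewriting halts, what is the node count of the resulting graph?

Answer: 4

Steps:
[0] host  ⇒  9 nodes, 8 edges  {0-p->2 2-r->1 3-p->1 3-q->1 5-r->2 6-r->6 7-r->3 7-q->6}
[1] R0 @ {0↦4, 1↦5, 2↦2, 3↦0}  ⇒  7 nodes, 6 edges  {2-r->1 3-p->1 3-q->1 6-r->6 7-r->3 7-q->6}
[2] R1 @ {0↦6, 1↦3, 2↦7, 3↦8}  ⇒  4 nodes, 4 edges  {2-r->1 3-p->1 3-q->1 3-p->3}
halt: no rule applies after step 2
NF nodes: {0:B, 1:A, 2:C, 3:A}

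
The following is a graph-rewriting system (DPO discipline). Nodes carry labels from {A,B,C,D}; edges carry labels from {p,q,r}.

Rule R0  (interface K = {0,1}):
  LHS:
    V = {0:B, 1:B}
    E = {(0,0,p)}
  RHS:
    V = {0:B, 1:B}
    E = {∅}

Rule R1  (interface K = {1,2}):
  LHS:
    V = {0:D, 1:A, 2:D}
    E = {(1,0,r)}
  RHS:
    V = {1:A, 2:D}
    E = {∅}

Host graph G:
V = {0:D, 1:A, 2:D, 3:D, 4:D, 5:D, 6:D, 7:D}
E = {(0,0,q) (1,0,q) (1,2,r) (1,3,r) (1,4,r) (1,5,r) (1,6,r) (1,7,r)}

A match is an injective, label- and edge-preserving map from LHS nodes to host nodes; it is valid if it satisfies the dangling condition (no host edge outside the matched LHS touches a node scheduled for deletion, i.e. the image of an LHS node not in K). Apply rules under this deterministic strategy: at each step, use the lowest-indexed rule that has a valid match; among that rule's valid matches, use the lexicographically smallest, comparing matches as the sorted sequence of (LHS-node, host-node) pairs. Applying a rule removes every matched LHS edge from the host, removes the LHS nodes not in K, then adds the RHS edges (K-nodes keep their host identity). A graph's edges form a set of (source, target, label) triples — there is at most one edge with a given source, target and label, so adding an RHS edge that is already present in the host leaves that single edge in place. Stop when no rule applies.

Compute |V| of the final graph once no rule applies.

initial: |V|=8 |E|=8  E = 0-q->0 1-q->0 1-r->2 1-r->3 1-r->4 1-r->5 1-r->6 1-r->7
step 1: apply R1 at {0↦2, 1↦1, 2↦0}  → |V|=7 |E|=7  E = 0-q->0 1-q->0 1-r->3 1-r->4 1-r->5 1-r->6 1-r->7
step 2: apply R1 at {0↦3, 1↦1, 2↦0}  → |V|=6 |E|=6  E = 0-q->0 1-q->0 1-r->4 1-r->5 1-r->6 1-r->7
step 3: apply R1 at {0↦4, 1↦1, 2↦0}  → |V|=5 |E|=5  E = 0-q->0 1-q->0 1-r->5 1-r->6 1-r->7
step 4: apply R1 at {0↦5, 1↦1, 2↦0}  → |V|=4 |E|=4  E = 0-q->0 1-q->0 1-r->6 1-r->7
step 5: apply R1 at {0↦6, 1↦1, 2↦0}  → |V|=3 |E|=3  E = 0-q->0 1-q->0 1-r->7
step 6: apply R1 at {0↦7, 1↦1, 2↦0}  → |V|=2 |E|=2  E = 0-q->0 1-q->0
halt: no rule applies after step 6
NF nodes: {0:D, 1:A}

Answer: 2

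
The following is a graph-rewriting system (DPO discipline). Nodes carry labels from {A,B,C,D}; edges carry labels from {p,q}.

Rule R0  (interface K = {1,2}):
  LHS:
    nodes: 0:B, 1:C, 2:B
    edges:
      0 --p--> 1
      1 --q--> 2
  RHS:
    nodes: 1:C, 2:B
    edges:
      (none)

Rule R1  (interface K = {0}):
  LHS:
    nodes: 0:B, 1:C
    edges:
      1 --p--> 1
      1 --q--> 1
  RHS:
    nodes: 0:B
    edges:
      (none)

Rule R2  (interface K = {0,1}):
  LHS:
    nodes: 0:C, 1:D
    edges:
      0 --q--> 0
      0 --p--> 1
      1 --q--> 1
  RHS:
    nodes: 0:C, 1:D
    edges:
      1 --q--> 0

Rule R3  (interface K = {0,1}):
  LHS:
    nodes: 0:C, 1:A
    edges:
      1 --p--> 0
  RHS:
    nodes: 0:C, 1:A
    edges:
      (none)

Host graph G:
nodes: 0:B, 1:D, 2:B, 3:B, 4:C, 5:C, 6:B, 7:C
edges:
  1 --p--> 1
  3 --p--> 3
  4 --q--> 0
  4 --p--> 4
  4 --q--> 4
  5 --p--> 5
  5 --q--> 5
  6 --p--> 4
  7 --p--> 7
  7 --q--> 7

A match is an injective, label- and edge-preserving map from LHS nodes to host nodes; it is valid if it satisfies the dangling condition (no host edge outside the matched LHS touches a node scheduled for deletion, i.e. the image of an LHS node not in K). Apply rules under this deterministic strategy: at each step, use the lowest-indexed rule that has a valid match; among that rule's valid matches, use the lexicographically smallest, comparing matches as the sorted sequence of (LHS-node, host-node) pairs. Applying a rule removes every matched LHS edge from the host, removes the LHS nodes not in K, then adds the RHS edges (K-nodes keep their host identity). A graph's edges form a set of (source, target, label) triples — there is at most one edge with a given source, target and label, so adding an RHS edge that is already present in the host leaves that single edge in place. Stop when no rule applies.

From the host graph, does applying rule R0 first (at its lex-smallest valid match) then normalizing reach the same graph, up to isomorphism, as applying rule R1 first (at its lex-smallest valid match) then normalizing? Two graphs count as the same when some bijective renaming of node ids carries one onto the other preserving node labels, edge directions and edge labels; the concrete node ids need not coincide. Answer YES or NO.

branch R0-first: apply at {0↦6, 1↦4, 2↦0} → |E|=8, then 3 more step(s) → NF |V|=4 |E|=2 V={0:B, 1:D, 2:B, 3:B} E=1-p->1 3-p->3
branch R1-first: apply at {0↦0, 1↦5} → |E|=8, then 3 more step(s) → NF |V|=4 |E|=2 V={0:B, 1:D, 2:B, 3:B} E=1-p->1 3-p->3
graphs isomorphic (equal up to label-preserving node renaming)

Answer: YES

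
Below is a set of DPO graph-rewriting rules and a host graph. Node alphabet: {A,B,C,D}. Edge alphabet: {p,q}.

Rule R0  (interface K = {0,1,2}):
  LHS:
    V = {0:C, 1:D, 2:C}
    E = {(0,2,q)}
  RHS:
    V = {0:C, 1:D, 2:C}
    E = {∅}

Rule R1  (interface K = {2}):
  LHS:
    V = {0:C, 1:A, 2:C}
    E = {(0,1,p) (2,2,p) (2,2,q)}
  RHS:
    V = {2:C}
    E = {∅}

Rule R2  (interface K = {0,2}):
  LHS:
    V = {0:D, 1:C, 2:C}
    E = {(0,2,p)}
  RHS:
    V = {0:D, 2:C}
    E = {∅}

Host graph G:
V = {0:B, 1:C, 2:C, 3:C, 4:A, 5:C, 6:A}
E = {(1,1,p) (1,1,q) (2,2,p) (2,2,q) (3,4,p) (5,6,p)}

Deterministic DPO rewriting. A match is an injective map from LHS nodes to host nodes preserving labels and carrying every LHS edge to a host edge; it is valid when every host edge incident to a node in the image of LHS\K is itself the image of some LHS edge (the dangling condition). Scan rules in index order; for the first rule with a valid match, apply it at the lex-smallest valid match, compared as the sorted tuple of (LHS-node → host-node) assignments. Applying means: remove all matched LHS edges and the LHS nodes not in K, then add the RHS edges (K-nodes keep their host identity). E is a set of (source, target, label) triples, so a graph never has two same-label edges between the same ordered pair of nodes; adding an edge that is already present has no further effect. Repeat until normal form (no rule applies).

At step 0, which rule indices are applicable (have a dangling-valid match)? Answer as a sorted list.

R0: no valid match — LHS pattern not found
R1: 4 valid matches — {0↦3, 1↦4, 2↦1}, {0↦3, 1↦4, 2↦2}, {0↦5, 1↦6, 2↦1} (+1 more)
R2: no valid match — LHS pattern not found

Answer: [R1]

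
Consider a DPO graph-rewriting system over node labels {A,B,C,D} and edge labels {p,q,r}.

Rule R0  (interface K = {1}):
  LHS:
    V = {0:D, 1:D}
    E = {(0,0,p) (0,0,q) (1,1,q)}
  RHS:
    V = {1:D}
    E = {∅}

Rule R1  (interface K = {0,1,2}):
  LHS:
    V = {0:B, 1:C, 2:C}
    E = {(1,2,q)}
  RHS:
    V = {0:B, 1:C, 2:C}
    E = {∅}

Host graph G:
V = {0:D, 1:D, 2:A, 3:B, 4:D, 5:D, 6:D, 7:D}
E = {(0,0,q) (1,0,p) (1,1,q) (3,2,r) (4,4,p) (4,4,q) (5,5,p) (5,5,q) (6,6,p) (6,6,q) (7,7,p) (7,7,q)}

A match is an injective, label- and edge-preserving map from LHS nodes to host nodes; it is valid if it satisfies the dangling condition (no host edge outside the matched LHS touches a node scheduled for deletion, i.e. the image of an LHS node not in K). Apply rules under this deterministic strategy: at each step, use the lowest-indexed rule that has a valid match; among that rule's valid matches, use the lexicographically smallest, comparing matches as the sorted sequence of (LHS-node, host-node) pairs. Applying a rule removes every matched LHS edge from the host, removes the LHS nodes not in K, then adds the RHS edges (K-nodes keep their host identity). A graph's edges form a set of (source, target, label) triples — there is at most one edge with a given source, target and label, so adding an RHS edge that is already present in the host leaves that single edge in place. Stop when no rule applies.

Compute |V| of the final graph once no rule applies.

initial: |V|=8 |E|=12  E = 0-q->0 1-p->0 1-q->1 3-r->2 4-p->4 4-q->4 5-p->5 5-q->5 6-p->6 6-q->6 7-p->7 7-q->7
step 1: apply R0 at {0↦4, 1↦0}  → |V|=7 |E|=9  E = 1-p->0 1-q->1 3-r->2 5-p->5 5-q->5 6-p->6 6-q->6 7-p->7 7-q->7
step 2: apply R0 at {0↦5, 1↦1}  → |V|=6 |E|=6  E = 1-p->0 3-r->2 6-p->6 6-q->6 7-p->7 7-q->7
step 3: apply R0 at {0↦6, 1↦7}  → |V|=5 |E|=3  E = 1-p->0 3-r->2 7-p->7
normal form: no rule applies after step 3
NF nodes: {0:D, 1:D, 2:A, 3:B, 7:D}

Answer: 5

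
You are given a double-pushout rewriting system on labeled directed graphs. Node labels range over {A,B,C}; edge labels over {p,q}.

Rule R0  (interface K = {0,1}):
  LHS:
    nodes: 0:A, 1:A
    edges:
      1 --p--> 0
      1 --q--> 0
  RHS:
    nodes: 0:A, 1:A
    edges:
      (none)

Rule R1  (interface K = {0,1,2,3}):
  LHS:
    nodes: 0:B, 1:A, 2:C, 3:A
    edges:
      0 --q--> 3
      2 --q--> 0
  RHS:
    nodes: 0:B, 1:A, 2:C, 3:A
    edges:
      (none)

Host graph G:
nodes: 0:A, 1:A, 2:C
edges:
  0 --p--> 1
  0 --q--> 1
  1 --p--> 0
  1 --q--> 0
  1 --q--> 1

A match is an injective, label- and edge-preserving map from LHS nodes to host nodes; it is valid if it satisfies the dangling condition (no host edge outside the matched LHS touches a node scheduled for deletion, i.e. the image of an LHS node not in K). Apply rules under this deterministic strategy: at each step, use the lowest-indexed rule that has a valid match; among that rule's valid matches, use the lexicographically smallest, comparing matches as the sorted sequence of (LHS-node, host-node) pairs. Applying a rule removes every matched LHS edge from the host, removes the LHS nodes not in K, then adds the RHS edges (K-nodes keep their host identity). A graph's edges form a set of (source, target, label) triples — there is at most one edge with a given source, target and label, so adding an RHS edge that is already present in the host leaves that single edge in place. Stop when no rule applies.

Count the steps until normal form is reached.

[0] host  ⇒  3 nodes, 5 edges  {0-p->1 0-q->1 1-p->0 1-q->0 1-q->1}
[1] R0 @ {0↦0, 1↦1}  ⇒  3 nodes, 3 edges  {0-p->1 0-q->1 1-q->1}
[2] R0 @ {0↦1, 1↦0}  ⇒  3 nodes, 1 edges  {1-q->1}
final graph: no rule applies after step 2

Answer: 2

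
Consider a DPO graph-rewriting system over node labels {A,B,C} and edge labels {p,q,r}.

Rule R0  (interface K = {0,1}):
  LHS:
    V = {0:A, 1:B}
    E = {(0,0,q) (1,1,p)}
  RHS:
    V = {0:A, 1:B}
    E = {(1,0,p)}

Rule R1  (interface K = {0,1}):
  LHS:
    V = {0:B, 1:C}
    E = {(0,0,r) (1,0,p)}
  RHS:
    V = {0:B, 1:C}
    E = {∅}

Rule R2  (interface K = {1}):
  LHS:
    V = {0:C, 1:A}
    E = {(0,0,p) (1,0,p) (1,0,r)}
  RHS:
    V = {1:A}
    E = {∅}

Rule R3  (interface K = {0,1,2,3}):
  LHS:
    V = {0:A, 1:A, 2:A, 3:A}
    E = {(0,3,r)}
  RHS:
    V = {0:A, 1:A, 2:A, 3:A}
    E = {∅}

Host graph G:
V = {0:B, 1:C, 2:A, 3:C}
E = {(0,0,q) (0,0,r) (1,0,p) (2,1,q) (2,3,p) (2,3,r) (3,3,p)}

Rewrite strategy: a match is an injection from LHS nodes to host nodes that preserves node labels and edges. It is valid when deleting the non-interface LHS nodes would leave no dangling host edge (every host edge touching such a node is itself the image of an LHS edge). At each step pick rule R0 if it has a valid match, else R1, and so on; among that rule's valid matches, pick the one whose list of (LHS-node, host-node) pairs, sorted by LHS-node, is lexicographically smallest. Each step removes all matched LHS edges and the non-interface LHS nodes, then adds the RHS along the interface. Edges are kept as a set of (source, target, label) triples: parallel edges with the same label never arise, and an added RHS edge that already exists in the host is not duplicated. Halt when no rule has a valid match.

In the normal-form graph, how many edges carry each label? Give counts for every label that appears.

Answer: q:2

Rewrite trace:
initial: |V|=4 |E|=7  E = 0-q->0 0-r->0 1-p->0 2-q->1 2-p->3 2-r->3 3-p->3
step 1: apply R1 at {0↦0, 1↦1}  → |V|=4 |E|=5  E = 0-q->0 2-q->1 2-p->3 2-r->3 3-p->3
step 2: apply R2 at {0↦3, 1↦2}  → |V|=3 |E|=2  E = 0-q->0 2-q->1
normal form: no rule applies after step 2
NF edges: [(0, 0, 'q'), (2, 1, 'q')]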